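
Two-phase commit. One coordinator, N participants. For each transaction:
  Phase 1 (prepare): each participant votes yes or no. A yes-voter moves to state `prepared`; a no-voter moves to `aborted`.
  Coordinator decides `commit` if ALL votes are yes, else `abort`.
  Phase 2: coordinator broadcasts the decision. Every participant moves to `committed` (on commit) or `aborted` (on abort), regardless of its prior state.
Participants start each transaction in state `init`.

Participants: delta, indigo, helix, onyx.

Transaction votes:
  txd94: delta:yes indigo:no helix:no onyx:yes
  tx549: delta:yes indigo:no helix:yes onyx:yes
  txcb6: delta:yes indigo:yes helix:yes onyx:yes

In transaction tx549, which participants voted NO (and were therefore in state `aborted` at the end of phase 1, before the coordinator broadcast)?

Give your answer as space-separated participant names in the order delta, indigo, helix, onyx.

Txn tx549 phase 1: delta yes -> prepared; indigo no -> aborted; helix yes -> prepared; onyx yes -> prepared

Answer: indigo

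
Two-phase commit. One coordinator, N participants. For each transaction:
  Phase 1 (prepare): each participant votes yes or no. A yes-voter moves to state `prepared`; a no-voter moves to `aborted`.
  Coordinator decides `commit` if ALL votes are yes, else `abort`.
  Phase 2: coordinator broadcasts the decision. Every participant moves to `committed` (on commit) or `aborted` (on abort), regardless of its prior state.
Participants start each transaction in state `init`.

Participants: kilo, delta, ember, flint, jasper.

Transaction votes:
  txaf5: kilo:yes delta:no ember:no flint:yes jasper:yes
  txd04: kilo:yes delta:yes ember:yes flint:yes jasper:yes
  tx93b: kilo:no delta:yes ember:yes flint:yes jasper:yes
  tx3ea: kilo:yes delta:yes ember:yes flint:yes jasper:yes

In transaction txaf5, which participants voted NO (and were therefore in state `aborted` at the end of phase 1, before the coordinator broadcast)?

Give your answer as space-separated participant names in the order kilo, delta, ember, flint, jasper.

Answer: delta ember

Derivation:
Txn txaf5 phase 1: kilo yes -> prepared; delta no -> aborted; ember no -> aborted; flint yes -> prepared; jasper yes -> prepared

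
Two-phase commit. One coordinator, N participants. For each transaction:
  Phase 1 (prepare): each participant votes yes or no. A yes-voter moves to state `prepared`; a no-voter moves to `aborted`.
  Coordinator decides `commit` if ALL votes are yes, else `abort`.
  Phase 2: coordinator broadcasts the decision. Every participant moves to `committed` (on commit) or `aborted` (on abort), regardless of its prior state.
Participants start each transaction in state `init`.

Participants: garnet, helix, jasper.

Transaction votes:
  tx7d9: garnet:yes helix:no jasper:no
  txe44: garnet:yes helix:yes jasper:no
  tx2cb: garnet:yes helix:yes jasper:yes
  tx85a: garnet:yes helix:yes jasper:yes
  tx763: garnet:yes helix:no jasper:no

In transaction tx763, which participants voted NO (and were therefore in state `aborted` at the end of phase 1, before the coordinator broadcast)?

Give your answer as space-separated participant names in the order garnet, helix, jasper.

Txn tx763 phase 1: garnet yes -> prepared; helix no -> aborted; jasper no -> aborted

Answer: helix jasper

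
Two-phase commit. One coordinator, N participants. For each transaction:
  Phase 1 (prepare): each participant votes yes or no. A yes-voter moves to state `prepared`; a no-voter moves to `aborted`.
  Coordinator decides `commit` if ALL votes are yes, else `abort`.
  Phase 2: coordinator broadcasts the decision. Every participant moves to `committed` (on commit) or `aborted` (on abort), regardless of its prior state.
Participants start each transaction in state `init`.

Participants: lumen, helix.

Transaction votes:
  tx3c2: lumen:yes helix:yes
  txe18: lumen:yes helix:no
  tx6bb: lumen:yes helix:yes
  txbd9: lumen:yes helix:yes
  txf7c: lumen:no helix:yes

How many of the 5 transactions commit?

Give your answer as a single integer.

Answer: 3

Derivation:
tx3c2: all yes -> commit (commits=1)
txe18: no from helix -> abort (commits=1)
tx6bb: all yes -> commit (commits=2)
txbd9: all yes -> commit (commits=3)
txf7c: no from lumen -> abort (commits=3)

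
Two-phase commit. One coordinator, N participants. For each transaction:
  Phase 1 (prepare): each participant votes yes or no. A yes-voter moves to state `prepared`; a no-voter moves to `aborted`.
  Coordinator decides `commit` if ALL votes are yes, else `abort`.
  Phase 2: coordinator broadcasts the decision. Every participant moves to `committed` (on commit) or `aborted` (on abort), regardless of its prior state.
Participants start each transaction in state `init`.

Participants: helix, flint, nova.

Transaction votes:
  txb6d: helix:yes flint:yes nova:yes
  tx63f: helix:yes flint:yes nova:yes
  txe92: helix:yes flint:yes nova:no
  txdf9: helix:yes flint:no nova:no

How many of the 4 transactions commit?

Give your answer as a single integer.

Answer: 2

Derivation:
txb6d: all yes -> commit (commits=1)
tx63f: all yes -> commit (commits=2)
txe92: no from nova -> abort (commits=2)
txdf9: no from flint, nova -> abort (commits=2)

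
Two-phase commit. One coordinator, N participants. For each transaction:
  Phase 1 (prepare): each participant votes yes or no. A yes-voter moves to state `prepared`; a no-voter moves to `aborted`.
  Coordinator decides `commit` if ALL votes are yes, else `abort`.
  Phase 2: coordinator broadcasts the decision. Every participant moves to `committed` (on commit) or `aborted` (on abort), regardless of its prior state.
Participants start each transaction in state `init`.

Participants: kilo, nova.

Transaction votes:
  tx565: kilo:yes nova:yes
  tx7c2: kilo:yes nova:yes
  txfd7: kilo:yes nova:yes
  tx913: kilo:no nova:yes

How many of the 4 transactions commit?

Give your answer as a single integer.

tx565: all yes -> commit (commits=1)
tx7c2: all yes -> commit (commits=2)
txfd7: all yes -> commit (commits=3)
tx913: no from kilo -> abort (commits=3)

Answer: 3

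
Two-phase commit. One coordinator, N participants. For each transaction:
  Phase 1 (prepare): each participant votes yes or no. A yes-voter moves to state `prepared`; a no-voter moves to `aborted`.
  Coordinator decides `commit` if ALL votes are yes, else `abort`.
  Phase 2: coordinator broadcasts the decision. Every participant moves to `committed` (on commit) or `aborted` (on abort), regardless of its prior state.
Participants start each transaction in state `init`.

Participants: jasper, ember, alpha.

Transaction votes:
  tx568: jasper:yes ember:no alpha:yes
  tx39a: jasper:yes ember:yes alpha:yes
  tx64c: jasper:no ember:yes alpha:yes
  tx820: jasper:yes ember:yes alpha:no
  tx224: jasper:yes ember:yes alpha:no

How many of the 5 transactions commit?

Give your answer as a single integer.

tx568: no from ember -> abort (commits=0)
tx39a: all yes -> commit (commits=1)
tx64c: no from jasper -> abort (commits=1)
tx820: no from alpha -> abort (commits=1)
tx224: no from alpha -> abort (commits=1)

Answer: 1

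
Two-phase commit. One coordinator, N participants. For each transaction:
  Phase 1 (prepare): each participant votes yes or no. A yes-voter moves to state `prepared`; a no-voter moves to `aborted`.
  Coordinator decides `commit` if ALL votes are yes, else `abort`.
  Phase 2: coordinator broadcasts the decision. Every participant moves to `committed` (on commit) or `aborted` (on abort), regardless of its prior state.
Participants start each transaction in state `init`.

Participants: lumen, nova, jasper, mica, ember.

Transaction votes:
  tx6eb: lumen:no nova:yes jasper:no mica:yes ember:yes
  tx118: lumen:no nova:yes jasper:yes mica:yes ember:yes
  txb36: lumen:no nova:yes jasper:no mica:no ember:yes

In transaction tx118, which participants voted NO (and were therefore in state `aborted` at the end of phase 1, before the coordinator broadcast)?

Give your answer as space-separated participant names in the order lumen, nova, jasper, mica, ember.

Answer: lumen

Derivation:
Txn tx118 phase 1: lumen no -> aborted; nova yes -> prepared; jasper yes -> prepared; mica yes -> prepared; ember yes -> prepared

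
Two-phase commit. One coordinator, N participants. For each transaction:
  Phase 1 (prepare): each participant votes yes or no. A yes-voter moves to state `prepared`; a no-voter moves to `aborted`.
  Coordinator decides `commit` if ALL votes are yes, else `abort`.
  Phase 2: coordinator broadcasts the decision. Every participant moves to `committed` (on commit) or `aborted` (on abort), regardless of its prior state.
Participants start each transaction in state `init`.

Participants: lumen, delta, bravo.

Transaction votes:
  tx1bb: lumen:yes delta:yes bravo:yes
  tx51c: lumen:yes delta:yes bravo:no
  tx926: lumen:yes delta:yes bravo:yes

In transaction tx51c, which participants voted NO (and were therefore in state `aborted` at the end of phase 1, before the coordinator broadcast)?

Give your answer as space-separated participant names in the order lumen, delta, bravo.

Answer: bravo

Derivation:
Txn tx51c phase 1: lumen yes -> prepared; delta yes -> prepared; bravo no -> aborted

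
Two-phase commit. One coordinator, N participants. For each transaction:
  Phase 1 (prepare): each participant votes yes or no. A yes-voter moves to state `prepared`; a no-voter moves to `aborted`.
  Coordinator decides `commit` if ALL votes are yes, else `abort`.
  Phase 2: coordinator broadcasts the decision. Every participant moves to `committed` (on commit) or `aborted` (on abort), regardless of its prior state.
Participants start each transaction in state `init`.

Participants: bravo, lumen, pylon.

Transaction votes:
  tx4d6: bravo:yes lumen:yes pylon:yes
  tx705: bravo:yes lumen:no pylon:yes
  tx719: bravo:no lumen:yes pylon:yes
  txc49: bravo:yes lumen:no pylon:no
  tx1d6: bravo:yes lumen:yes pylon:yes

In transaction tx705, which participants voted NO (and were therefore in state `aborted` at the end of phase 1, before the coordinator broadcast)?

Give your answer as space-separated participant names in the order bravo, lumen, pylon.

Answer: lumen

Derivation:
Txn tx705 phase 1: bravo yes -> prepared; lumen no -> aborted; pylon yes -> prepared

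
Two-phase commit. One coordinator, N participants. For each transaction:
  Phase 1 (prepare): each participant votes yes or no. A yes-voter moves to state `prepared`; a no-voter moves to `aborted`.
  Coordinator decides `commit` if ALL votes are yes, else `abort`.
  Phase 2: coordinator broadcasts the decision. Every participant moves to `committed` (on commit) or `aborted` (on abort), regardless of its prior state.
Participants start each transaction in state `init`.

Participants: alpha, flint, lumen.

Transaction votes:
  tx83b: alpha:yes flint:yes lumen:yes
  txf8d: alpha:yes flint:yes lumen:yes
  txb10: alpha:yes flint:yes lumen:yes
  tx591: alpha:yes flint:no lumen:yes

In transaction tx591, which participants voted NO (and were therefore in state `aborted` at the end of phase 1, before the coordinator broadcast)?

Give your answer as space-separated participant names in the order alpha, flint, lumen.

Txn tx591 phase 1: alpha yes -> prepared; flint no -> aborted; lumen yes -> prepared

Answer: flint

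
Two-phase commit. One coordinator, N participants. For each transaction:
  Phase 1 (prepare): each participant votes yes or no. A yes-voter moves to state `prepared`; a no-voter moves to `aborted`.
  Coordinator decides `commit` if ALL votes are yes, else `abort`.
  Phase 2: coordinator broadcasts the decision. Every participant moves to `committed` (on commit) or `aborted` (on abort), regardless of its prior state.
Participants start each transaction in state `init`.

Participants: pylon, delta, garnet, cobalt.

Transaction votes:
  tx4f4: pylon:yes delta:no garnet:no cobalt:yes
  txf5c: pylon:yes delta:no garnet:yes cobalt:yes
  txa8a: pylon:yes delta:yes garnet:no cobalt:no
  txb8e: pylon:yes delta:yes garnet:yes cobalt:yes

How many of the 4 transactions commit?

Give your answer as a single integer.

Answer: 1

Derivation:
tx4f4: no from delta, garnet -> abort (commits=0)
txf5c: no from delta -> abort (commits=0)
txa8a: no from garnet, cobalt -> abort (commits=0)
txb8e: all yes -> commit (commits=1)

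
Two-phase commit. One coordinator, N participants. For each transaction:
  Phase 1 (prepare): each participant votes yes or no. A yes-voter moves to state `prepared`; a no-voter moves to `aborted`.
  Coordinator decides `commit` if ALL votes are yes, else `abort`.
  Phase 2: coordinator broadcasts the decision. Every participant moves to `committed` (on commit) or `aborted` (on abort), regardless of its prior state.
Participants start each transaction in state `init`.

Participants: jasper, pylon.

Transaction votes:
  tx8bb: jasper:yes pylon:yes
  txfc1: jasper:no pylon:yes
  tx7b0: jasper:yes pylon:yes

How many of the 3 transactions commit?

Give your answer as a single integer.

Answer: 2

Derivation:
tx8bb: all yes -> commit (commits=1)
txfc1: no from jasper -> abort (commits=1)
tx7b0: all yes -> commit (commits=2)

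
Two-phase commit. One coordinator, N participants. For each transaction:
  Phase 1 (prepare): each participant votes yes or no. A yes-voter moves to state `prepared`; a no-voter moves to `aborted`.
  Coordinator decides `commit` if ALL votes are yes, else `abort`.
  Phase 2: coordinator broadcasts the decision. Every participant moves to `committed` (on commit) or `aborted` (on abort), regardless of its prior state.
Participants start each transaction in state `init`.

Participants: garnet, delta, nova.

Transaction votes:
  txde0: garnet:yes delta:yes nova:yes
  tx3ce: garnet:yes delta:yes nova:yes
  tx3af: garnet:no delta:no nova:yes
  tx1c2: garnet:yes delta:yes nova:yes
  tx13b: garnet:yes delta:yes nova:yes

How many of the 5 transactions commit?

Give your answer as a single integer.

Answer: 4

Derivation:
txde0: all yes -> commit (commits=1)
tx3ce: all yes -> commit (commits=2)
tx3af: no from garnet, delta -> abort (commits=2)
tx1c2: all yes -> commit (commits=3)
tx13b: all yes -> commit (commits=4)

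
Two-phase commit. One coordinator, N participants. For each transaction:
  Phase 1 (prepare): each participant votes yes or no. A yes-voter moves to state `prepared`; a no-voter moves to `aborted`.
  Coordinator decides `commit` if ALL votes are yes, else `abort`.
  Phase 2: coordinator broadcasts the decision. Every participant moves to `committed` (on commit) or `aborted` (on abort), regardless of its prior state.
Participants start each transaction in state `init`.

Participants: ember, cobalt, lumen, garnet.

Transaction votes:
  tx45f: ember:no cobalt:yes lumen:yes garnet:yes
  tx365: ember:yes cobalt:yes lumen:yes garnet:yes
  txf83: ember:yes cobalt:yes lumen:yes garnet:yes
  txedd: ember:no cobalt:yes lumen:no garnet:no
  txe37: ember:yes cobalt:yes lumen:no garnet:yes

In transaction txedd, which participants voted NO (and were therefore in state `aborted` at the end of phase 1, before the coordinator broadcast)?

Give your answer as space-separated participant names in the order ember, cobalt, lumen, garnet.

Txn txedd phase 1: ember no -> aborted; cobalt yes -> prepared; lumen no -> aborted; garnet no -> aborted

Answer: ember lumen garnet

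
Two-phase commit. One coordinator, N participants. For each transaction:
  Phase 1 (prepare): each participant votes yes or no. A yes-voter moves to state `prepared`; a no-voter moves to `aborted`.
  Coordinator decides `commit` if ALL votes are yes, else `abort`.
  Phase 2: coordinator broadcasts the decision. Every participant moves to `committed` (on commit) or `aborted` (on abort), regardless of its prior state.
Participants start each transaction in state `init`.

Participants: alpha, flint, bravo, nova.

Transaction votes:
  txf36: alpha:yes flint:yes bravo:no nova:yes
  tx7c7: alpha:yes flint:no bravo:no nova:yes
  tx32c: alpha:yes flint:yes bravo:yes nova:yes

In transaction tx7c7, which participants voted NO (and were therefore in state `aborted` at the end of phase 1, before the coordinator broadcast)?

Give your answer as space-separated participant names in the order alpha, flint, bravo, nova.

Txn tx7c7 phase 1: alpha yes -> prepared; flint no -> aborted; bravo no -> aborted; nova yes -> prepared

Answer: flint bravo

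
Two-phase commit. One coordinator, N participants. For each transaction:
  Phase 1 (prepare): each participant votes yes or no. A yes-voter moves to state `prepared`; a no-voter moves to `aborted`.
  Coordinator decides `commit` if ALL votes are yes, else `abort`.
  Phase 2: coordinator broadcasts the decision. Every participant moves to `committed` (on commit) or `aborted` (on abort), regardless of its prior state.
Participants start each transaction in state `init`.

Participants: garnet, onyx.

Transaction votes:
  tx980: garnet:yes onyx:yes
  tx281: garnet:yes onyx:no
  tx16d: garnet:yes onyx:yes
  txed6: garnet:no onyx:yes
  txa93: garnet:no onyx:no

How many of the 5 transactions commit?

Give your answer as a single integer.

Answer: 2

Derivation:
tx980: all yes -> commit (commits=1)
tx281: no from onyx -> abort (commits=1)
tx16d: all yes -> commit (commits=2)
txed6: no from garnet -> abort (commits=2)
txa93: no from garnet, onyx -> abort (commits=2)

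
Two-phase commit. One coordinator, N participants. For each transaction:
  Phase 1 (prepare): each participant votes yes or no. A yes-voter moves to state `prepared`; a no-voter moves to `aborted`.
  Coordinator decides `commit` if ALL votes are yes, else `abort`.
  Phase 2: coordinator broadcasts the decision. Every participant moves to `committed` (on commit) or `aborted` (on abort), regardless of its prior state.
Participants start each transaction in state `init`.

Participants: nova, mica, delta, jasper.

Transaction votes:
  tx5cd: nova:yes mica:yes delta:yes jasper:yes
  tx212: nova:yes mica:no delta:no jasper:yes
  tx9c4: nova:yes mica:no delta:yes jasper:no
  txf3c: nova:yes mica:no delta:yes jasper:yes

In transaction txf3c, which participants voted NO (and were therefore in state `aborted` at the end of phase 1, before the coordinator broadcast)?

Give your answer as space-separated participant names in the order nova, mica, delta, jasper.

Answer: mica

Derivation:
Txn txf3c phase 1: nova yes -> prepared; mica no -> aborted; delta yes -> prepared; jasper yes -> prepared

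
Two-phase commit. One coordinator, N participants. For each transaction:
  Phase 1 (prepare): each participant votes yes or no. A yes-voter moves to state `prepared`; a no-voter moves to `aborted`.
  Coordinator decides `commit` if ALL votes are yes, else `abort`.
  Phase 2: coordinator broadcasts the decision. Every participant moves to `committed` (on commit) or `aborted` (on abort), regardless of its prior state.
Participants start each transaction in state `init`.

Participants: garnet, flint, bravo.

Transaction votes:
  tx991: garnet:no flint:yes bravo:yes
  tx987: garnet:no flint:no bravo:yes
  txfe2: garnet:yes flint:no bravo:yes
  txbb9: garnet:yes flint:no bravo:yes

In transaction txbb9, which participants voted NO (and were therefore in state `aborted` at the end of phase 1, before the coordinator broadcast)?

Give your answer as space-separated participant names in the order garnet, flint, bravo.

Answer: flint

Derivation:
Txn txbb9 phase 1: garnet yes -> prepared; flint no -> aborted; bravo yes -> prepared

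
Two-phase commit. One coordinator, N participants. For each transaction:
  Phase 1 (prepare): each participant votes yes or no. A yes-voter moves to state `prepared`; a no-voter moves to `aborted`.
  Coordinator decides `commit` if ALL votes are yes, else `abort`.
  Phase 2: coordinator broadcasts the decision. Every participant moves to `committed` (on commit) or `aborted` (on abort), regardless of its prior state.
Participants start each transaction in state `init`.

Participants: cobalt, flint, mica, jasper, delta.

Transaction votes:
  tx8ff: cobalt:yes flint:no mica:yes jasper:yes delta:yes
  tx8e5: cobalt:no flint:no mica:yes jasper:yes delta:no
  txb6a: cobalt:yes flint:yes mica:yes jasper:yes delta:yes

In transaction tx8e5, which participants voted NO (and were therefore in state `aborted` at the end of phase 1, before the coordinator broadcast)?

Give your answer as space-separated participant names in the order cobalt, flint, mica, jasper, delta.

Txn tx8e5 phase 1: cobalt no -> aborted; flint no -> aborted; mica yes -> prepared; jasper yes -> prepared; delta no -> aborted

Answer: cobalt flint delta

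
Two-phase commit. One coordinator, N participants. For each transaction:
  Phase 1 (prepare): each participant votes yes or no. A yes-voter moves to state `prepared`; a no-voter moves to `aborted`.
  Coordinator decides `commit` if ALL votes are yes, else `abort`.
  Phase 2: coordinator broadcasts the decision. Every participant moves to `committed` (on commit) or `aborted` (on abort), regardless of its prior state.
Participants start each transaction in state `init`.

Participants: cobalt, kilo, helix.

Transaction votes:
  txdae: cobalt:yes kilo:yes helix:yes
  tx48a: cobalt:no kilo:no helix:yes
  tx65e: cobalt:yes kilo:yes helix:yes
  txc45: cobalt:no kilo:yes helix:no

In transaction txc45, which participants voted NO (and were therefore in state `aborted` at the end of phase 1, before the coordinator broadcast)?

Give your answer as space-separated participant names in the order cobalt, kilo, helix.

Txn txc45 phase 1: cobalt no -> aborted; kilo yes -> prepared; helix no -> aborted

Answer: cobalt helix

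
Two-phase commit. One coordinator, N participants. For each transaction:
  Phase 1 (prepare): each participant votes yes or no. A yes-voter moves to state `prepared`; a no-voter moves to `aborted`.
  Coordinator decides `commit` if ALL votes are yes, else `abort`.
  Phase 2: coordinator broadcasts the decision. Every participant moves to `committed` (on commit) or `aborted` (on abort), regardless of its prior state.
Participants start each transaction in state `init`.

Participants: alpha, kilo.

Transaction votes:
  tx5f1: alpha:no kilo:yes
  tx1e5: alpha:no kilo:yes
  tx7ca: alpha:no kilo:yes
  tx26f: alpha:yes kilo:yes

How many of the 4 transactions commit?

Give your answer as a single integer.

tx5f1: no from alpha -> abort (commits=0)
tx1e5: no from alpha -> abort (commits=0)
tx7ca: no from alpha -> abort (commits=0)
tx26f: all yes -> commit (commits=1)

Answer: 1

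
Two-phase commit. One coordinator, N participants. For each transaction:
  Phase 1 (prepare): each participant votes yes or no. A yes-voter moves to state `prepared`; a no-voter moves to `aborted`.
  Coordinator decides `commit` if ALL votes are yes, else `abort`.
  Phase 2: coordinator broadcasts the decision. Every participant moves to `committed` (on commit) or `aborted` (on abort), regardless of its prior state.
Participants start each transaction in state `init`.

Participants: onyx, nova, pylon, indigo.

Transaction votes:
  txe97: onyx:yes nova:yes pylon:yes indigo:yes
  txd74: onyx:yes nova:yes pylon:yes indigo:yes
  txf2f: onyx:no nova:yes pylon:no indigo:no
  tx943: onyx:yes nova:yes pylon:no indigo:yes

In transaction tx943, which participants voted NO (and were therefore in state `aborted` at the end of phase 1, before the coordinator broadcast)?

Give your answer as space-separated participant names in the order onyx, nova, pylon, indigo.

Txn tx943 phase 1: onyx yes -> prepared; nova yes -> prepared; pylon no -> aborted; indigo yes -> prepared

Answer: pylon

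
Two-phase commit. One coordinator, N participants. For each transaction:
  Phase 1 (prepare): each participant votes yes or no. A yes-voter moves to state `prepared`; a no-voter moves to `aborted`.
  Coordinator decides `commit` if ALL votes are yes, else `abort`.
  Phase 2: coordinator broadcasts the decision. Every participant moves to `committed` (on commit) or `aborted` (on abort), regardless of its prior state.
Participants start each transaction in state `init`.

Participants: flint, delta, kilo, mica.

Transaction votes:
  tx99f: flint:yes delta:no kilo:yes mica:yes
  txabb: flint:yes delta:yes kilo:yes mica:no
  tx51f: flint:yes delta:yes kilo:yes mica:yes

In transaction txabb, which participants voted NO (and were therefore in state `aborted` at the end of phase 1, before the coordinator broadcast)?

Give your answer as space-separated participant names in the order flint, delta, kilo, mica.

Answer: mica

Derivation:
Txn txabb phase 1: flint yes -> prepared; delta yes -> prepared; kilo yes -> prepared; mica no -> aborted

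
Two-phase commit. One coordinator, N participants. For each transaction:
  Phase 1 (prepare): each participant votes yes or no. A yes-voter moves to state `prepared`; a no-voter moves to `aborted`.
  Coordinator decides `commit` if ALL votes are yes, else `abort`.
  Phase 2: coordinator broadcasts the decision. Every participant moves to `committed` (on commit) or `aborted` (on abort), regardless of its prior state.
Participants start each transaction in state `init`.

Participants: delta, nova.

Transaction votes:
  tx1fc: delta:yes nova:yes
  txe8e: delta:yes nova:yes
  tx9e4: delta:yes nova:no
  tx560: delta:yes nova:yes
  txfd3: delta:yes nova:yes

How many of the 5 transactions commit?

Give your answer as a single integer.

tx1fc: all yes -> commit (commits=1)
txe8e: all yes -> commit (commits=2)
tx9e4: no from nova -> abort (commits=2)
tx560: all yes -> commit (commits=3)
txfd3: all yes -> commit (commits=4)

Answer: 4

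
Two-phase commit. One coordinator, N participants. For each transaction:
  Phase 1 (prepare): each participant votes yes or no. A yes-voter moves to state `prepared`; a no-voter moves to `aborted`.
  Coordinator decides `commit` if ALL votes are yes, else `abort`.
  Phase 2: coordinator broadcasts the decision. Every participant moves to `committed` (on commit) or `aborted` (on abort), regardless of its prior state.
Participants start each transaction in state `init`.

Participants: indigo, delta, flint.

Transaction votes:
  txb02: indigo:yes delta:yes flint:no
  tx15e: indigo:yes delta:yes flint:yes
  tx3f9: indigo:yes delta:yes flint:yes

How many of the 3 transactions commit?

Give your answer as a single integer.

Answer: 2

Derivation:
txb02: no from flint -> abort (commits=0)
tx15e: all yes -> commit (commits=1)
tx3f9: all yes -> commit (commits=2)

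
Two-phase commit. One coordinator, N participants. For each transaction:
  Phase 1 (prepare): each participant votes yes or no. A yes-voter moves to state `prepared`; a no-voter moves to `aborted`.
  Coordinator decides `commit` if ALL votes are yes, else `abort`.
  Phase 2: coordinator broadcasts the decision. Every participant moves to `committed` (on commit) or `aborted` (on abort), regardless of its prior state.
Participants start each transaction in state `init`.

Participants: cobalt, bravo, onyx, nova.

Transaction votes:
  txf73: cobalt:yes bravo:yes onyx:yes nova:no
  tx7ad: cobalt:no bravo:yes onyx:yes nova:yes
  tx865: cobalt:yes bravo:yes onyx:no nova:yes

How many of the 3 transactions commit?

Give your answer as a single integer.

Answer: 0

Derivation:
txf73: no from nova -> abort (commits=0)
tx7ad: no from cobalt -> abort (commits=0)
tx865: no from onyx -> abort (commits=0)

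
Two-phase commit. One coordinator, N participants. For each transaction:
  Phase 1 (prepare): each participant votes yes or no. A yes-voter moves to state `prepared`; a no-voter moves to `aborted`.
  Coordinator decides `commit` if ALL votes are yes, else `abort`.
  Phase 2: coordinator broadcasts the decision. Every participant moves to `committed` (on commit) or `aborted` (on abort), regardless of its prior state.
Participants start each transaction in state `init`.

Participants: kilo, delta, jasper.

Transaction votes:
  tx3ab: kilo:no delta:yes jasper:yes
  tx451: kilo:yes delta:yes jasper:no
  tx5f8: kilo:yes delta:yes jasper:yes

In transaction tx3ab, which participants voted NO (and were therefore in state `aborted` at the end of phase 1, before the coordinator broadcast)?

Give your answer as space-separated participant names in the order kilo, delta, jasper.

Answer: kilo

Derivation:
Txn tx3ab phase 1: kilo no -> aborted; delta yes -> prepared; jasper yes -> prepared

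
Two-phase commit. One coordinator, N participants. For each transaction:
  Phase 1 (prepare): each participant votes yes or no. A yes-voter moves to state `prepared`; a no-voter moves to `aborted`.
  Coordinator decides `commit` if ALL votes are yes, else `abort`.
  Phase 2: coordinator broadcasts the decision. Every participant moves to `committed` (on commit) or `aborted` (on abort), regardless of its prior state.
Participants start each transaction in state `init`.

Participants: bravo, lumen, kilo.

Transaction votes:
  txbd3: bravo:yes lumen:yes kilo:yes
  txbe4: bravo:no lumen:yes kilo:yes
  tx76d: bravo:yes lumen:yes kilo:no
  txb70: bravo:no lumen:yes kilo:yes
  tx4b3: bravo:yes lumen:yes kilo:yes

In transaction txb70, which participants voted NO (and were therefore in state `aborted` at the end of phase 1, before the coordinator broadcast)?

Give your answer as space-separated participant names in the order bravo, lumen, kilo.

Txn txb70 phase 1: bravo no -> aborted; lumen yes -> prepared; kilo yes -> prepared

Answer: bravo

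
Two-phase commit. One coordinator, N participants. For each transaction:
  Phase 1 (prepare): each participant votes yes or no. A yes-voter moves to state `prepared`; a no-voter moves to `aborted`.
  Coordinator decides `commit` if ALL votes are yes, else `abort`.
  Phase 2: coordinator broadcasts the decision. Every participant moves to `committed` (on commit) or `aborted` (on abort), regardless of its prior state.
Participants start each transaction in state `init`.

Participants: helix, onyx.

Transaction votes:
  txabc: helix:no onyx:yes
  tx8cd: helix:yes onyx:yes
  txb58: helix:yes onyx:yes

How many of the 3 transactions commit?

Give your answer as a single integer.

txabc: no from helix -> abort (commits=0)
tx8cd: all yes -> commit (commits=1)
txb58: all yes -> commit (commits=2)

Answer: 2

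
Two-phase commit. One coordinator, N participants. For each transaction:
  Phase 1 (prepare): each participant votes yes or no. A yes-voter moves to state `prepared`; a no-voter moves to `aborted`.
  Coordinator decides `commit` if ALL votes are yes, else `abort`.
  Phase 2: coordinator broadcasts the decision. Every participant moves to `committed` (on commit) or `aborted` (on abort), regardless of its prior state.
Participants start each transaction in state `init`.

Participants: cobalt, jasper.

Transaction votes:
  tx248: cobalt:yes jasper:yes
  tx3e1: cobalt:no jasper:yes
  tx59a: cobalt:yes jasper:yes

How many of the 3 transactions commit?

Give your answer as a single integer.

tx248: all yes -> commit (commits=1)
tx3e1: no from cobalt -> abort (commits=1)
tx59a: all yes -> commit (commits=2)

Answer: 2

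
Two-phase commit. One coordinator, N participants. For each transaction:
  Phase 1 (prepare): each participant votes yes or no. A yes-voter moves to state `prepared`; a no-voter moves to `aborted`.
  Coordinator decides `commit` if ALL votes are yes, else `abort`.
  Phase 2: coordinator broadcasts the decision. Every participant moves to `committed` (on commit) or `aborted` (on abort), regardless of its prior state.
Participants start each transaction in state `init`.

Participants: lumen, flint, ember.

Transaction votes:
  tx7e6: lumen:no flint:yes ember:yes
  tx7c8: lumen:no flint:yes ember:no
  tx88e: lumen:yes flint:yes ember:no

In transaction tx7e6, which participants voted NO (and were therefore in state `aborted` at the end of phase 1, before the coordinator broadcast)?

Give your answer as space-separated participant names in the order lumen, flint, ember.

Answer: lumen

Derivation:
Txn tx7e6 phase 1: lumen no -> aborted; flint yes -> prepared; ember yes -> prepared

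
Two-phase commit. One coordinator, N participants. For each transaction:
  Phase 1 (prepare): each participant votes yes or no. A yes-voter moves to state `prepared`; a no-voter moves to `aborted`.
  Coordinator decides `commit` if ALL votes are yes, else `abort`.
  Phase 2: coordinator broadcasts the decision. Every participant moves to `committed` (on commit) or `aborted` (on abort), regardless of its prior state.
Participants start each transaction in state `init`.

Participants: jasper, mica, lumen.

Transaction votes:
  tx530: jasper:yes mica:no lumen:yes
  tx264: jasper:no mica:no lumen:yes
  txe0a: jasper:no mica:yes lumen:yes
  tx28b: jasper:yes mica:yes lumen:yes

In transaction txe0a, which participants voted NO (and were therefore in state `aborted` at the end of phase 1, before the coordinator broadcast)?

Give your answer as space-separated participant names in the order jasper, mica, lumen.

Answer: jasper

Derivation:
Txn txe0a phase 1: jasper no -> aborted; mica yes -> prepared; lumen yes -> prepared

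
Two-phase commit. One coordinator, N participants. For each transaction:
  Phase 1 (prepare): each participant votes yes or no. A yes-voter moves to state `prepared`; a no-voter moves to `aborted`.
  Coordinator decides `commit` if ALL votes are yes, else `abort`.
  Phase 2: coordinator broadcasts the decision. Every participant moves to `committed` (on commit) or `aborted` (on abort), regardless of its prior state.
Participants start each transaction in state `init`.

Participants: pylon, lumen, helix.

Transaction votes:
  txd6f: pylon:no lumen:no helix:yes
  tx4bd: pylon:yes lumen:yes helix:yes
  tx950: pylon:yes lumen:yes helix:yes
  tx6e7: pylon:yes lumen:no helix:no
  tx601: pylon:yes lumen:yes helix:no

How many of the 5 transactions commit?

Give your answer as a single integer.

Answer: 2

Derivation:
txd6f: no from pylon, lumen -> abort (commits=0)
tx4bd: all yes -> commit (commits=1)
tx950: all yes -> commit (commits=2)
tx6e7: no from lumen, helix -> abort (commits=2)
tx601: no from helix -> abort (commits=2)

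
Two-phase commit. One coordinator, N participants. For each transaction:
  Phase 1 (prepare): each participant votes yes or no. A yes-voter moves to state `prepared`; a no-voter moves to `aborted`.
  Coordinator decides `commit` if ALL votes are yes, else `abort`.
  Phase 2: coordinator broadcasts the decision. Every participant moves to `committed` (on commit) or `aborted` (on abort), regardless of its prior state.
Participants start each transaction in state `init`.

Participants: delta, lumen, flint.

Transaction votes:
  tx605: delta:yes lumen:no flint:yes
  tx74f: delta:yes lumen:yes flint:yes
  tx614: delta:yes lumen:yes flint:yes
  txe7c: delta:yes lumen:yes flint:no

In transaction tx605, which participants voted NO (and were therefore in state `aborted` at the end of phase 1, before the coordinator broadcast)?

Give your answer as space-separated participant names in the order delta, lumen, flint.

Txn tx605 phase 1: delta yes -> prepared; lumen no -> aborted; flint yes -> prepared

Answer: lumen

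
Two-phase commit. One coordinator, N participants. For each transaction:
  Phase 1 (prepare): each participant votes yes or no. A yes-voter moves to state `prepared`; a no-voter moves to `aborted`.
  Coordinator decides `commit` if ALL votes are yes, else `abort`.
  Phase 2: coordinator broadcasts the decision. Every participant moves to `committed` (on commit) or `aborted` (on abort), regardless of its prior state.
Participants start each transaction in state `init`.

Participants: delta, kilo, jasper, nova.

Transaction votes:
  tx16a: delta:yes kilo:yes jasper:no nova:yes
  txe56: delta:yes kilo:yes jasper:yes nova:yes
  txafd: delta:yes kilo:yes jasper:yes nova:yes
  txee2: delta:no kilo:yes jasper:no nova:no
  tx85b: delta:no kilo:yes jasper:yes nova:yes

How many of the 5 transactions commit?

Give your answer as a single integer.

Answer: 2

Derivation:
tx16a: no from jasper -> abort (commits=0)
txe56: all yes -> commit (commits=1)
txafd: all yes -> commit (commits=2)
txee2: no from delta, jasper, nova -> abort (commits=2)
tx85b: no from delta -> abort (commits=2)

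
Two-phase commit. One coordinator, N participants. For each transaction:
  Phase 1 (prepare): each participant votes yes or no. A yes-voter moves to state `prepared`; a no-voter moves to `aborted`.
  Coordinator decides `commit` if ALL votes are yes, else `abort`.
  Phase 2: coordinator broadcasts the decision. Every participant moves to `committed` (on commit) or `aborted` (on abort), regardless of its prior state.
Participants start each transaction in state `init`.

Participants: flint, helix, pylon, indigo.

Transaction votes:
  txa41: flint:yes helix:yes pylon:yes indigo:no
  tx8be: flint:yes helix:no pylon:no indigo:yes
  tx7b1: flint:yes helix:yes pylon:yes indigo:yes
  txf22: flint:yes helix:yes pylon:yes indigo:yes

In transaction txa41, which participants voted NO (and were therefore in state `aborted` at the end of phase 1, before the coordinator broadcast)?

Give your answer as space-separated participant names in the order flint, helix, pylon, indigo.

Txn txa41 phase 1: flint yes -> prepared; helix yes -> prepared; pylon yes -> prepared; indigo no -> aborted

Answer: indigo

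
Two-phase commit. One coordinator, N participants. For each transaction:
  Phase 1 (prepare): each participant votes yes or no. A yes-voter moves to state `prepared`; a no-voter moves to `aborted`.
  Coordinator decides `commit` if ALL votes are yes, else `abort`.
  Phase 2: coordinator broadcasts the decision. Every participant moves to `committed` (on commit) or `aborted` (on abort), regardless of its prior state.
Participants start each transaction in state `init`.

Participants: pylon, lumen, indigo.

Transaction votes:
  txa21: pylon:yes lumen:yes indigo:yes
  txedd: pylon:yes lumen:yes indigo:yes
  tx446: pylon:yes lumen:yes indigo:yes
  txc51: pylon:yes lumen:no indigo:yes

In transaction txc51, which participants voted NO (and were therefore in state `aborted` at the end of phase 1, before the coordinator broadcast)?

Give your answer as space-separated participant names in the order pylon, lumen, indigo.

Txn txc51 phase 1: pylon yes -> prepared; lumen no -> aborted; indigo yes -> prepared

Answer: lumen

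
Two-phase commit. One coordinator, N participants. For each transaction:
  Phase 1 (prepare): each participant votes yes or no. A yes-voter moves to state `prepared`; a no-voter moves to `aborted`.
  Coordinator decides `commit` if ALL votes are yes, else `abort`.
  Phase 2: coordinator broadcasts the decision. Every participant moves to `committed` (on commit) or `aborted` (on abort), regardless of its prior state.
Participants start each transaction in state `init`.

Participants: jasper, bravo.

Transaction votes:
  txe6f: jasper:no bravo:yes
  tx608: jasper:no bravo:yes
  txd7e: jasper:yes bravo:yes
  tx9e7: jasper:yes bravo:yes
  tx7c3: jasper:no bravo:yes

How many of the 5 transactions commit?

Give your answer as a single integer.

Answer: 2

Derivation:
txe6f: no from jasper -> abort (commits=0)
tx608: no from jasper -> abort (commits=0)
txd7e: all yes -> commit (commits=1)
tx9e7: all yes -> commit (commits=2)
tx7c3: no from jasper -> abort (commits=2)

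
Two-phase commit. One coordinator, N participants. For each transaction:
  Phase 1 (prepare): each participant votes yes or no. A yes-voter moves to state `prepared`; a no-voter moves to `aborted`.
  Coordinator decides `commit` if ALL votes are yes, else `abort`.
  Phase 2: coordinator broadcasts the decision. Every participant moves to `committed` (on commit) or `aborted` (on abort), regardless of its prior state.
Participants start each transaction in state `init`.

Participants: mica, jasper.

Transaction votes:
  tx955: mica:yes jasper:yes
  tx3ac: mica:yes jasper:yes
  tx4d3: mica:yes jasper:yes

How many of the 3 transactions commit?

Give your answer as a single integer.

tx955: all yes -> commit (commits=1)
tx3ac: all yes -> commit (commits=2)
tx4d3: all yes -> commit (commits=3)

Answer: 3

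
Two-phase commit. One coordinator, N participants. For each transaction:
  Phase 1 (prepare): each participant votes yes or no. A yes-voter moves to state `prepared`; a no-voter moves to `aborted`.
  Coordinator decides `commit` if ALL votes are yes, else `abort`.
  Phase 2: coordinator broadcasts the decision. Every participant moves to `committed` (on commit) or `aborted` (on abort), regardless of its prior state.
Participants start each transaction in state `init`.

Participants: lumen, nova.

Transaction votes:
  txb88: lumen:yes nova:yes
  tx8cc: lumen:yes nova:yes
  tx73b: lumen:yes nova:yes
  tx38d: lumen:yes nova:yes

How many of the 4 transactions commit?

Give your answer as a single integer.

txb88: all yes -> commit (commits=1)
tx8cc: all yes -> commit (commits=2)
tx73b: all yes -> commit (commits=3)
tx38d: all yes -> commit (commits=4)

Answer: 4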